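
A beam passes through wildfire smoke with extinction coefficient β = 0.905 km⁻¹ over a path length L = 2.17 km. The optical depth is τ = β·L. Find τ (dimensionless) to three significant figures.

τ = β·L = 0.905 × 2.17 = 1.9639.

1.96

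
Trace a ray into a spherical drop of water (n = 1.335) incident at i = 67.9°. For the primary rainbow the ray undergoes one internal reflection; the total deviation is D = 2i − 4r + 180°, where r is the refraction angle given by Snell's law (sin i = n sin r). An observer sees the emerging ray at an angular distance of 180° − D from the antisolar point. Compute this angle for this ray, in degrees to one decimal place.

sin r = sin 67.9° / 1.335 = 0.9265/1.335 = 0.6940; r = 43.95°.
D = 2·67.9° − 4·43.95° + 180° = 135.80° − 175.80° + 180° = 140.00°.
Angle from antisolar point = 180° − D = 40.00°.

40.0°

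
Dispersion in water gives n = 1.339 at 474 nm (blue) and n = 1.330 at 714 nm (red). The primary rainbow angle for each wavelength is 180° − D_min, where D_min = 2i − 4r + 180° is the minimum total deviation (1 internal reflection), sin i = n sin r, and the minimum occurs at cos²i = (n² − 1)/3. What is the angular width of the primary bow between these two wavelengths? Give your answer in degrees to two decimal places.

At 474 nm (n = 1.339): cos²i = 0.26431 → i = 59.062°, r = 39.834°, D_min = 138.786°, rainbow angle = 41.214°.
At 714 nm (n = 1.330): cos²i = 0.25630 → i = 59.585°, r = 40.422°, D_min = 137.484°, rainbow angle = 42.516°.
Angular width = |41.214° − 42.516°| = 1.303°.

1.30°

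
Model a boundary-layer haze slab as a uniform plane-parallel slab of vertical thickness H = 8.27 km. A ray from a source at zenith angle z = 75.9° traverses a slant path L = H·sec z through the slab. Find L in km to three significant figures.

33.9 km

sec z = 1/cos 75.9° = 4.1048.
L = 8.27 × 4.1048 = 33.947 km.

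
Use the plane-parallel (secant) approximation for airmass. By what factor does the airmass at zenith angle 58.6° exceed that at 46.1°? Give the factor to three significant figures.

1.33

X(58.6°)/X(46.1°) = sec 58.6° / sec 46.1° = cos 46.1° / cos 58.6° = 0.6934/0.5210 = 1.3309.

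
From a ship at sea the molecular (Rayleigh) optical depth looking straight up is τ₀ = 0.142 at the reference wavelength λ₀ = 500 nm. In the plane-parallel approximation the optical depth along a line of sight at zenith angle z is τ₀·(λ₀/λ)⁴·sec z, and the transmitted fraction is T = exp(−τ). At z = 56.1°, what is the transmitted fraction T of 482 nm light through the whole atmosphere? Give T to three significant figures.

0.745

sec 56.1° = 1.7929.
τ = 0.142 × (500/482)⁴ × 1.7929 = 0.142 × 1.1580 × 1.7929 = 0.2948.
T = exp(−0.2948) = 0.7447.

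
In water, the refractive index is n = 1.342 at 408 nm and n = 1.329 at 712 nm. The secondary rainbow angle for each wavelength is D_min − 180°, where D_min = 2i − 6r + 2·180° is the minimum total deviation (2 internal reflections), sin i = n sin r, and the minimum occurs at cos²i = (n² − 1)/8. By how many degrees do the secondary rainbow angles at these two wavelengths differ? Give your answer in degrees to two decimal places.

At 408 nm (n = 1.342): cos²i = 0.10012 → i = 71.554°, r = 44.981°, D_min = 233.222°, rainbow angle = 53.222°.
At 712 nm (n = 1.329): cos²i = 0.09578 → i = 71.972°, r = 45.685°, D_min = 229.837°, rainbow angle = 49.837°.
Angular width = |53.222° − 49.837°| = 3.385°.

3.39°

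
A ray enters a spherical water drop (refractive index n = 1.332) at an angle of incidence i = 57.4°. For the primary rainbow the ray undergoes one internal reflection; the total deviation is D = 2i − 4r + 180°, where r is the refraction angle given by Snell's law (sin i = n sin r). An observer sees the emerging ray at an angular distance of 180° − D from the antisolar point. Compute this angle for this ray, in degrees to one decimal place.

42.1°

sin r = sin 57.4° / 1.332 = 0.8425/1.332 = 0.6325; r = 39.23°.
D = 2·57.4° − 4·39.23° + 180° = 114.80° − 156.93° + 180° = 137.87°.
Angle from antisolar point = 180° − D = 42.13°.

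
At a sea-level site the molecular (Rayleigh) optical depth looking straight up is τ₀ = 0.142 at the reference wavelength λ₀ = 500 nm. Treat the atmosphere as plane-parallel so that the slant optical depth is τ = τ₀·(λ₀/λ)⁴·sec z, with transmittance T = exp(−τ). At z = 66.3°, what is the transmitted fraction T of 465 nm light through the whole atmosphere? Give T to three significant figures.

0.624

sec 66.3° = 2.4879.
τ = 0.142 × (500/465)⁴ × 2.4879 = 0.142 × 1.3368 × 2.4879 = 0.4723.
T = exp(−0.4723) = 0.6236.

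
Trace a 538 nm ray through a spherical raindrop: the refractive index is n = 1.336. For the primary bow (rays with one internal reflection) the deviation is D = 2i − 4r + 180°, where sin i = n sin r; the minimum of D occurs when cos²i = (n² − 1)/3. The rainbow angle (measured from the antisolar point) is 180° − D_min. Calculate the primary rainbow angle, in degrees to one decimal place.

cos²i = (1.78490 − 1)/3 = 0.26163; i = arccos(0.51150) = 59.236°.
sin r = sin 59.236°/1.336 = 0.64318; r = 40.029°.
D_min = 2·59.236° − 4·40.029° + 180° = 138.356°.
Rainbow angle = 180° − D_min = 41.644°.

41.6°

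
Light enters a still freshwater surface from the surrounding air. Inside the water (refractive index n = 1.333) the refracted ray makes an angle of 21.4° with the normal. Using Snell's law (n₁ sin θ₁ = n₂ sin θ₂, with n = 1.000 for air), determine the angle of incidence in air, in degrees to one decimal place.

29.1°

Snell: sin θ_i = n · sin θ_r = 1.333 × sin 21.4° = 1.333 × 0.3649 = 0.4864.
θ_i = arcsin(0.4864) = 29.10°.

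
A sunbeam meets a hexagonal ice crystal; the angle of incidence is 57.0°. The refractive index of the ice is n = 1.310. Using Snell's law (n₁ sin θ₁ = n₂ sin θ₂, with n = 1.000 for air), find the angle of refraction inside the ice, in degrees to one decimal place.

39.8°

Snell: sin θ_r = sin θ_i / n = sin 57.0° / 1.310 = 0.8387 / 1.310 = 0.6402.
θ_r = arcsin(0.6402) = 39.81°.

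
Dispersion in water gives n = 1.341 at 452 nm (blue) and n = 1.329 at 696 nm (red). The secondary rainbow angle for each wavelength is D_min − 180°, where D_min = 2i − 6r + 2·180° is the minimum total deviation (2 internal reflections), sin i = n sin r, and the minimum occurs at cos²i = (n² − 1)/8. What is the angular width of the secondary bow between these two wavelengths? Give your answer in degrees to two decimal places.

At 452 nm (n = 1.341): cos²i = 0.09979 → i = 71.586°, r = 45.034°, D_min = 232.966°, rainbow angle = 52.966°.
At 696 nm (n = 1.329): cos²i = 0.09578 → i = 71.972°, r = 45.685°, D_min = 229.837°, rainbow angle = 49.837°.
Angular width = |52.966° − 49.837°| = 3.129°.

3.13°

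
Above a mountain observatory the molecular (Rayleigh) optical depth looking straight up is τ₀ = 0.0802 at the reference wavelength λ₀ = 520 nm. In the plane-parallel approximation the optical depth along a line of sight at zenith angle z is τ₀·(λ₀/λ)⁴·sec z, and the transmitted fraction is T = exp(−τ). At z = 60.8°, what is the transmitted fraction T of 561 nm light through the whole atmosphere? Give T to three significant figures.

sec 60.8° = 2.0498.
τ = 0.0802 × (520/561)⁴ × 2.0498 = 0.0802 × 0.7382 × 2.0498 = 0.1214.
T = exp(−0.1214) = 0.8857.

0.886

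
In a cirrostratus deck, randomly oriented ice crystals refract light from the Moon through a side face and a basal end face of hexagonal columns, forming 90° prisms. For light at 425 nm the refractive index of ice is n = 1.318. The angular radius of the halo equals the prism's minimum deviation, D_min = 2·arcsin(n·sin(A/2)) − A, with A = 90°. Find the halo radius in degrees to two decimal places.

47.49°

n·sin(A/2) = 1.318 × sin 45° = 1.318 × 0.7071 = 0.9320.
D_min = 2·arcsin(0.9320) − 90° = 2 × 68.743° − 90° = 47.487°.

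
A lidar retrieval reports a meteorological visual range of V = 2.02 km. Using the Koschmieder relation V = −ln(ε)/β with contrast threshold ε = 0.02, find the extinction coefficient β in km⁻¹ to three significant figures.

1.94 km⁻¹

β = −ln(0.02) / V = 3.912 / 2.02 = 1.9366 km⁻¹.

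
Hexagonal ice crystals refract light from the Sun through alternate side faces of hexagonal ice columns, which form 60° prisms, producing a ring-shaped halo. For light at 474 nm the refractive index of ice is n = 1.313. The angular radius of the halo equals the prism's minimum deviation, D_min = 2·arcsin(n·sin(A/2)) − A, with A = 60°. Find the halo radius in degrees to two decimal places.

n·sin(A/2) = 1.313 × sin 30° = 1.313 × 0.5000 = 0.6565.
D_min = 2·arcsin(0.6565) − 60° = 2 × 41.033° − 60° = 22.067°.

22.07°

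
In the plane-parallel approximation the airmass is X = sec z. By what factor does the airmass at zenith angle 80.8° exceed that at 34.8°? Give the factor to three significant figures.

X(80.8°)/X(34.8°) = sec 80.8° / sec 34.8° = cos 34.8° / cos 80.8° = 0.8211/0.1599 = 5.1360.

5.14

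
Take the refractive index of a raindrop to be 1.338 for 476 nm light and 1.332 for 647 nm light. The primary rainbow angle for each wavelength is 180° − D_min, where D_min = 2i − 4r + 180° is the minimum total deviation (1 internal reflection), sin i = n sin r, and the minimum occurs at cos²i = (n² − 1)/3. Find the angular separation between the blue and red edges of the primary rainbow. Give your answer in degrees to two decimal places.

At 476 nm (n = 1.338): cos²i = 0.26341 → i = 59.120°, r = 39.899°, D_min = 138.643°, rainbow angle = 41.357°.
At 647 nm (n = 1.332): cos²i = 0.25807 → i = 59.469°, r = 40.290°, D_min = 137.776°, rainbow angle = 42.224°.
Angular width = |41.357° − 42.224°| = 0.867°.

0.87°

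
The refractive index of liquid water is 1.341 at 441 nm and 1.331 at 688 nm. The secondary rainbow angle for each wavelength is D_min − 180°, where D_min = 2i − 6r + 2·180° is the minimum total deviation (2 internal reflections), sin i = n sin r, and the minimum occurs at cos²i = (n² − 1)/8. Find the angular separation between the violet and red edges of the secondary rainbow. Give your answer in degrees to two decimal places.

2.60°

At 441 nm (n = 1.341): cos²i = 0.09979 → i = 71.586°, r = 45.034°, D_min = 232.966°, rainbow angle = 52.966°.
At 688 nm (n = 1.331): cos²i = 0.09645 → i = 71.907°, r = 45.575°, D_min = 230.365°, rainbow angle = 50.365°.
Angular width = |52.966° − 50.365°| = 2.601°.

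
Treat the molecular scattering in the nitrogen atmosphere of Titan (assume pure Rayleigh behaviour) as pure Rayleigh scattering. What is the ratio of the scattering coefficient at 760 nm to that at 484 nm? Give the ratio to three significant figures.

0.164

Rayleigh scattering ∝ λ⁻⁴, so the ratio of coefficients is the inverse fourth power of the wavelength ratio.
σ(760)/σ(484) = (484/760)⁴ = (0.6368)⁴ = 0.1645.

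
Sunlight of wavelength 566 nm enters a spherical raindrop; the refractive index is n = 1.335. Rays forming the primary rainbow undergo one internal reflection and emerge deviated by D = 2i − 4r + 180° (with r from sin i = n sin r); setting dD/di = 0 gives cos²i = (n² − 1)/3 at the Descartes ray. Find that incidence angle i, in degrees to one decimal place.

cos²i = (1.335² − 1)/3 = (1.78222 − 1)/3 = 0.26074.
cos i = 0.51063, so i = 59.294°.

59.3°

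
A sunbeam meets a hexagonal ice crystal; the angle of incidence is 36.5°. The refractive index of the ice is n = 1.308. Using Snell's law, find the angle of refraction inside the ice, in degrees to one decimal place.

27.0°

Snell: sin θ_r = sin θ_i / n = sin 36.5° / 1.308 = 0.5948 / 1.308 = 0.4548.
θ_r = arcsin(0.4548) = 27.05°.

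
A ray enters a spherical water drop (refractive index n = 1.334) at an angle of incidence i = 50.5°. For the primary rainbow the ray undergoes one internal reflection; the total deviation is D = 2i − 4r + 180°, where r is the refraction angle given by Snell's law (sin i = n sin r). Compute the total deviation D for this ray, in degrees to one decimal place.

sin r = sin 50.5° / 1.334 = 0.7716/1.334 = 0.5784; r = 35.34°.
D = 2·50.5° − 4·35.34° + 180° = 101.00° − 141.36° + 180° = 139.64°.

139.6°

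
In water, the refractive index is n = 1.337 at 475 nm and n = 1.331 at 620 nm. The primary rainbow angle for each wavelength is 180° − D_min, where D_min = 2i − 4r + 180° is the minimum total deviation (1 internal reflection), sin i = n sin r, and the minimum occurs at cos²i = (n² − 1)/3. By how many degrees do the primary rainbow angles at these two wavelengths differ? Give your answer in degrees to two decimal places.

At 475 nm (n = 1.337): cos²i = 0.26252 → i = 59.178°, r = 39.964°, D_min = 138.500°, rainbow angle = 41.500°.
At 620 nm (n = 1.331): cos²i = 0.25719 → i = 59.527°, r = 40.356°, D_min = 137.630°, rainbow angle = 42.370°.
Angular width = |41.500° − 42.370°| = 0.870°.

0.87°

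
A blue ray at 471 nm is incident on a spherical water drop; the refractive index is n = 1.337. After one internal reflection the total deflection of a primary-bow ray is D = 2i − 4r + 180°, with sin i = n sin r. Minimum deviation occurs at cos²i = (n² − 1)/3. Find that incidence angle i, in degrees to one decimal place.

cos²i = (1.337² − 1)/3 = (1.78757 − 1)/3 = 0.26252.
cos i = 0.51237, so i = 59.178°.

59.2°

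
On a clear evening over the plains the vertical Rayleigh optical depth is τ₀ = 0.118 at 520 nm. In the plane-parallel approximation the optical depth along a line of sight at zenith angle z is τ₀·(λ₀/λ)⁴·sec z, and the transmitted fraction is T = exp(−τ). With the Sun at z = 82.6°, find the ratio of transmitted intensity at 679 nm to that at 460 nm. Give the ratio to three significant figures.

3.26

Airmass: sec 82.6° = 7.7642.
τ(679 nm) = 0.118 × (520/679)⁴ × 7.7642 = 0.118 × 0.3440 × 7.7642 = 0.3151.
τ(460 nm) = 0.118 × (520/460)⁴ × 7.7642 = 0.118 × 1.6330 × 7.7642 = 1.4961.
T(679)/T(460) = exp(τ_B − τ_A) = exp(1.1810) = 3.2575.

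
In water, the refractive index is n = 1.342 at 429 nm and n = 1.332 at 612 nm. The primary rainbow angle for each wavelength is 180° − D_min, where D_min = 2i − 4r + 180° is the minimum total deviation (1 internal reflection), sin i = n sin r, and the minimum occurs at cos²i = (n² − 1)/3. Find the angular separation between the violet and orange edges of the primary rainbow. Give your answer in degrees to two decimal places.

1.44°

At 429 nm (n = 1.342): cos²i = 0.26699 → i = 58.888°, r = 39.641°, D_min = 139.213°, rainbow angle = 40.787°.
At 612 nm (n = 1.332): cos²i = 0.25807 → i = 59.469°, r = 40.290°, D_min = 137.776°, rainbow angle = 42.224°.
Angular width = |40.787° − 42.224°| = 1.437°.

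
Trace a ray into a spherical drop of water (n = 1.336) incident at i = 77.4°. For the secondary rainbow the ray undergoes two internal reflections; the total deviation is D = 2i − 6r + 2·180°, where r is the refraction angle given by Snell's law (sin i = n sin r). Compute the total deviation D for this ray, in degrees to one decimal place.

233.2°

sin r = sin 77.4° / 1.336 = 0.9759/1.336 = 0.7305; r = 46.93°.
D = 2·77.4° − 6·46.93° + 2·180° = 154.80° − 281.56° + 360° = 233.24°.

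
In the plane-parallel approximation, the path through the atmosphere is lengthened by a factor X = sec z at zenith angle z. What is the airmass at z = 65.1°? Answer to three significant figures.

2.38

X = sec z = 1/cos 65.1° = 1/0.4210 = 2.3751.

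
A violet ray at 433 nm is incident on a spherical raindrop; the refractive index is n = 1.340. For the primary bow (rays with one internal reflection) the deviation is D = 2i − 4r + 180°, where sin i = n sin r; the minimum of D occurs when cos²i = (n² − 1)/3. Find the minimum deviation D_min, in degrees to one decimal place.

138.9°

cos²i = (1.79560 − 1)/3 = 0.26520; i = arccos(0.51498) = 59.004°.
sin r = sin 59.004°/1.340 = 0.63971; r = 39.770°.
D_min = 2·59.004° − 4·39.770° + 180° = 138.929°.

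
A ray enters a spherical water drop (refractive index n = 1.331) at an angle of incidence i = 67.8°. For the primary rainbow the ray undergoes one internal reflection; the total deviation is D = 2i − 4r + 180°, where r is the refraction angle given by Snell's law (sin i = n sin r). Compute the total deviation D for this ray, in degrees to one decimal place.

139.3°

sin r = sin 67.8° / 1.331 = 0.9259/1.331 = 0.6956; r = 44.08°.
D = 2·67.8° − 4·44.08° + 180° = 135.60° − 176.31° + 180° = 139.29°.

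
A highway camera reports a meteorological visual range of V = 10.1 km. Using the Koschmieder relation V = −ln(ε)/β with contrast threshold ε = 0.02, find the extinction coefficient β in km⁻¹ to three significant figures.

0.387 km⁻¹

β = −ln(0.02) / V = 3.912 / 10.1 = 0.3873 km⁻¹.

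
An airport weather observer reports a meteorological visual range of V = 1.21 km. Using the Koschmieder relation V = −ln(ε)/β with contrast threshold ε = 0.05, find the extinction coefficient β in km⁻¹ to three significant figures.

β = −ln(0.05) / V = 2.996 / 1.21 = 2.4758 km⁻¹.

2.48 km⁻¹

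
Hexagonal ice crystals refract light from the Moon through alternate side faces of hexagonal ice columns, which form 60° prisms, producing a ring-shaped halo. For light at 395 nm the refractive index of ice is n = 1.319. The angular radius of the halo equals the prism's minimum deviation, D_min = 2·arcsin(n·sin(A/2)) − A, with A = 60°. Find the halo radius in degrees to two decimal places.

22.52°

n·sin(A/2) = 1.319 × sin 30° = 1.319 × 0.5000 = 0.6595.
D_min = 2·arcsin(0.6595) − 60° = 2 × 41.262° − 60° = 22.524°.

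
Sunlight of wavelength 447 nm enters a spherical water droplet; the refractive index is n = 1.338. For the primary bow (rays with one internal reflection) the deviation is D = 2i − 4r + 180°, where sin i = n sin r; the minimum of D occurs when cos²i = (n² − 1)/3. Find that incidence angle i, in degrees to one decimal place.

59.1°

cos²i = (1.338² − 1)/3 = (1.79024 − 1)/3 = 0.26341.
cos i = 0.51324, so i = 59.120°.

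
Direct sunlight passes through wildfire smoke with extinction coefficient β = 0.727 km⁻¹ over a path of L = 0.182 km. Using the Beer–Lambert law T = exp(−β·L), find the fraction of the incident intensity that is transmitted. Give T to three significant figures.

0.876

τ = β·L = 0.727 × 0.182 = 0.1323.
T = exp(−0.1323) = 0.8761.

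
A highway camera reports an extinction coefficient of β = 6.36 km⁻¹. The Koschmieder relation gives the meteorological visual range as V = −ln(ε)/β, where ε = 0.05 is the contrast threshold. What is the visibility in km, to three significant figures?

V = −ln(0.05) / 6.36 = 2.996 / 6.36 = 0.4710 km.

0.471 km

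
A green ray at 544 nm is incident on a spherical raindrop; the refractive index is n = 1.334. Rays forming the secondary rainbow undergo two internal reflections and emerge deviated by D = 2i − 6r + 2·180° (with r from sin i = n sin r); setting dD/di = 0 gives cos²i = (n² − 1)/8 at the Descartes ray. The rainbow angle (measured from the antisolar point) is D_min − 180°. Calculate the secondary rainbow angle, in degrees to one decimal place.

51.2°

cos²i = (1.77956 − 1)/8 = 0.09744; i = arccos(0.31216) = 71.810°.
sin r = sin 71.810°/1.334 = 0.71217; r = 45.411°.
D_min = 2·71.810° − 6·45.411° + 360° = 231.153°.
Rainbow angle = D_min − 180° = 51.153°.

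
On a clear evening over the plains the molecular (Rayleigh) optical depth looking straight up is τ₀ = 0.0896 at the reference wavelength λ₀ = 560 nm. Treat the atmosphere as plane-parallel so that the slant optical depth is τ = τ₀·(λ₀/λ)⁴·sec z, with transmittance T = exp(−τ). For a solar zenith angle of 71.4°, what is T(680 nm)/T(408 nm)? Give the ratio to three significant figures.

2.38

Airmass: sec 71.4° = 3.1352.
τ(680 nm) = 0.0896 × (560/680)⁴ × 3.1352 = 0.0896 × 0.4600 × 3.1352 = 0.1292.
τ(408 nm) = 0.0896 × (560/408)⁴ × 3.1352 = 0.0896 × 3.5490 × 3.1352 = 0.9970.
T(680)/T(408) = exp(τ_B − τ_A) = exp(0.8678) = 2.3816.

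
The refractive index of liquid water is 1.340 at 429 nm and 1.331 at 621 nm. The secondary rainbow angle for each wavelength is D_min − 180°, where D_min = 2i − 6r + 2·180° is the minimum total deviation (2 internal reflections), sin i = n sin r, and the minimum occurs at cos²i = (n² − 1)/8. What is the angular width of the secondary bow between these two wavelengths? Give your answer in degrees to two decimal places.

2.34°

At 429 nm (n = 1.340): cos²i = 0.09945 → i = 71.618°, r = 45.088°, D_min = 232.709°, rainbow angle = 52.709°.
At 621 nm (n = 1.331): cos²i = 0.09645 → i = 71.907°, r = 45.575°, D_min = 230.365°, rainbow angle = 50.365°.
Angular width = |52.709° − 50.365°| = 2.344°.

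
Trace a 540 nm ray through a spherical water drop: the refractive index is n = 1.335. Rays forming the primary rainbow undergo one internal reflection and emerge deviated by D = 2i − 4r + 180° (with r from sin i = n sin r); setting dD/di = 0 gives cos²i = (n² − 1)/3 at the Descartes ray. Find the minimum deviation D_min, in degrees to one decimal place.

cos²i = (1.78222 − 1)/3 = 0.26074; i = arccos(0.51063) = 59.294°.
sin r = sin 59.294°/1.335 = 0.64405; r = 40.094°.
D_min = 2·59.294° − 4·40.094° + 180° = 138.212°.

138.2°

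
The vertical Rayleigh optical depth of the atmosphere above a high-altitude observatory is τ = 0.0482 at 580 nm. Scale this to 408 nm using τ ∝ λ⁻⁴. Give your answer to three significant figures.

τ(408 nm) = τ(580 nm) × (580/408)⁴ = 0.0482 × (1.4216)⁴ = 0.0482 × 4.0839 = 0.1968.

0.197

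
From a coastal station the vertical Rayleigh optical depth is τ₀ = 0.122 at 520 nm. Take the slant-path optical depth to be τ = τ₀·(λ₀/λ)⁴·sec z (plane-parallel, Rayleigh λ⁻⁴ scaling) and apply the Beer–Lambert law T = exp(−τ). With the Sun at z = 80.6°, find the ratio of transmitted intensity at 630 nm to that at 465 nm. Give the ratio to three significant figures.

2.27

Airmass: sec 80.6° = 6.1227.
τ(630 nm) = 0.122 × (520/630)⁴ × 6.1227 = 0.122 × 0.4641 × 6.1227 = 0.3467.
τ(465 nm) = 0.122 × (520/465)⁴ × 6.1227 = 0.122 × 1.5639 × 6.1227 = 1.1682.
T(630)/T(465) = exp(τ_B − τ_A) = exp(0.8215) = 2.2738.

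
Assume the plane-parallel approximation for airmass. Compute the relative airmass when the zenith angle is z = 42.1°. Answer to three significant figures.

1.35

X = sec z = 1/cos 42.1° = 1/0.7420 = 1.3478.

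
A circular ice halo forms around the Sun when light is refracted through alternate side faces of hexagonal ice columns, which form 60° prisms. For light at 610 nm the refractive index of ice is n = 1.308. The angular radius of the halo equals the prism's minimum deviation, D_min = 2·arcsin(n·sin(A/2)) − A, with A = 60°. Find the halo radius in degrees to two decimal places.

21.69°

n·sin(A/2) = 1.308 × sin 30° = 1.308 × 0.5000 = 0.6540.
D_min = 2·arcsin(0.6540) − 60° = 2 × 40.844° − 60° = 21.688°.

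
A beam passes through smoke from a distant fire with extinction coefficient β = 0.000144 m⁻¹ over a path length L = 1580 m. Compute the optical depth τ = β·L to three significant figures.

τ = β·L = 0.000144 × 1580 = 0.2275.

0.228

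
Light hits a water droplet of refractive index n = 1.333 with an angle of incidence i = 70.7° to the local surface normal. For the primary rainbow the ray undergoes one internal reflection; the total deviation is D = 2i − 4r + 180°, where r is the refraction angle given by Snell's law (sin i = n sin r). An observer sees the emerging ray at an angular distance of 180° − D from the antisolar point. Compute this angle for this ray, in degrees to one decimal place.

38.9°

sin r = sin 70.7° / 1.333 = 0.9438/1.333 = 0.7080; r = 45.07°.
D = 2·70.7° − 4·45.07° + 180° = 141.40° − 180.30° + 180° = 141.10°.
Angle from antisolar point = 180° − D = 38.90°.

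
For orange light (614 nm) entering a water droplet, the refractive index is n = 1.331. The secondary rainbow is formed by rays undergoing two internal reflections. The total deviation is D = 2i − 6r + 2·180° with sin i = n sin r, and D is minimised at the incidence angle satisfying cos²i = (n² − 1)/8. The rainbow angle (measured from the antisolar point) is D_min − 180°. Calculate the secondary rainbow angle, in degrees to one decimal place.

50.4°

cos²i = (1.77156 − 1)/8 = 0.09645; i = arccos(0.31056) = 71.907°.
sin r = sin 71.907°/1.331 = 0.71417; r = 45.575°.
D_min = 2·71.907° − 6·45.575° + 360° = 230.365°.
Rainbow angle = D_min − 180° = 50.365°.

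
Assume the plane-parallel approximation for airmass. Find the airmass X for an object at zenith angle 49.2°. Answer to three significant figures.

X = sec z = 1/cos 49.2° = 1/0.6534 = 1.5304.

1.53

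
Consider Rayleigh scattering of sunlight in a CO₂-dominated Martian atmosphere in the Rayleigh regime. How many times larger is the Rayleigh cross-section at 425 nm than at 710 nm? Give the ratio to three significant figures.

7.79

Rayleigh scattering ∝ λ⁻⁴, so the ratio of coefficients is the inverse fourth power of the wavelength ratio.
σ(425)/σ(710) = (710/425)⁴ = (1.6706)⁴ = 7.789.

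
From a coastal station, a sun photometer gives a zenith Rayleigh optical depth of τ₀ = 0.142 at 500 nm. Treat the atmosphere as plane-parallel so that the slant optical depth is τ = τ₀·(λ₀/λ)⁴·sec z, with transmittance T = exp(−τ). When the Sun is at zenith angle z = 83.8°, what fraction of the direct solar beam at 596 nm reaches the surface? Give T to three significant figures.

sec 83.8° = 9.2593.
τ = 0.142 × (500/596)⁴ × 9.2593 = 0.142 × 0.4953 × 9.2593 = 0.6513.
T = exp(−0.6513) = 0.5214.

0.521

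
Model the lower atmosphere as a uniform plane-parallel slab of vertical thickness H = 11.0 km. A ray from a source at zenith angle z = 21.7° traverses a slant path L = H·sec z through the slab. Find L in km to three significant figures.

11.8 km

sec z = 1/cos 21.7° = 1.0763.
L = 11.0 × 1.0763 = 11.839 km.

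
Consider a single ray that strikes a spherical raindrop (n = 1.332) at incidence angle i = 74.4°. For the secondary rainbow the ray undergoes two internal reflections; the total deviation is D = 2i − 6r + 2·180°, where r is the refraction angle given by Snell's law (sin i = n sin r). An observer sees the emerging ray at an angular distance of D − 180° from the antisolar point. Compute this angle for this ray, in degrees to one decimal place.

50.9°

sin r = sin 74.4° / 1.332 = 0.9632/1.332 = 0.7231; r = 46.31°.
D = 2·74.4° − 6·46.31° + 2·180° = 148.80° − 277.86° + 360° = 230.94°.
Angle from antisolar point = D − 180° = 50.94°.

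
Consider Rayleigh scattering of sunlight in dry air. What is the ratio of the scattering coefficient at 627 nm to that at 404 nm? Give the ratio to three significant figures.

Rayleigh scattering ∝ λ⁻⁴, so the ratio of coefficients is the inverse fourth power of the wavelength ratio.
σ(627)/σ(404) = (404/627)⁴ = (0.6443)⁴ = 0.1724.

0.172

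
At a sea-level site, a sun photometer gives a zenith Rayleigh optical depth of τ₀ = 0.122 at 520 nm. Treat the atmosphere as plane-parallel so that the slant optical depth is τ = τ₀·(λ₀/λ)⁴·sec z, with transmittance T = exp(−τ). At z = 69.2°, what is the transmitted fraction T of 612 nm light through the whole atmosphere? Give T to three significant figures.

0.836

sec 69.2° = 2.8161.
τ = 0.122 × (520/612)⁴ × 2.8161 = 0.122 × 0.5212 × 2.8161 = 0.1791.
T = exp(−0.1791) = 0.8361.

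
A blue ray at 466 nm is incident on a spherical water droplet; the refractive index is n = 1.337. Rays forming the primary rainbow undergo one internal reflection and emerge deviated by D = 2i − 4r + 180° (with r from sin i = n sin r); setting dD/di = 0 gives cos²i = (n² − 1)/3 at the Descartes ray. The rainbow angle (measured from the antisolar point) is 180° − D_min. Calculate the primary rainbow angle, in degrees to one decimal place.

cos²i = (1.78757 − 1)/3 = 0.26252; i = arccos(0.51237) = 59.178°.
sin r = sin 59.178°/1.337 = 0.64231; r = 39.964°.
D_min = 2·59.178° − 4·39.964° + 180° = 138.500°.
Rainbow angle = 180° − D_min = 41.500°.

41.5°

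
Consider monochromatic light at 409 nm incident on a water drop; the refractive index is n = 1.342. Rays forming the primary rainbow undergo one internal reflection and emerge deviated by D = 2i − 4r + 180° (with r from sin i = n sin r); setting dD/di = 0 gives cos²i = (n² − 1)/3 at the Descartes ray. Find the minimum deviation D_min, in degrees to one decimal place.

139.2°

cos²i = (1.80096 − 1)/3 = 0.26699; i = arccos(0.51671) = 58.888°.
sin r = sin 58.888°/1.342 = 0.63797; r = 39.641°.
D_min = 2·58.888° − 4·39.641° + 180° = 139.213°.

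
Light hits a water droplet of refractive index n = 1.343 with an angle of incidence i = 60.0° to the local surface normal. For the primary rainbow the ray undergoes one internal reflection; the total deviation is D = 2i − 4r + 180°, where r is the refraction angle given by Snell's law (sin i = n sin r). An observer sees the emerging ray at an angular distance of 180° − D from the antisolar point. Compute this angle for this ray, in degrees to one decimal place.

40.6°

sin r = sin 60.0° / 1.343 = 0.8660/1.343 = 0.6448; r = 40.15°.
D = 2·60.0° − 4·40.15° + 180° = 120.00° − 160.62° + 180° = 139.38°.
Angle from antisolar point = 180° − D = 40.62°.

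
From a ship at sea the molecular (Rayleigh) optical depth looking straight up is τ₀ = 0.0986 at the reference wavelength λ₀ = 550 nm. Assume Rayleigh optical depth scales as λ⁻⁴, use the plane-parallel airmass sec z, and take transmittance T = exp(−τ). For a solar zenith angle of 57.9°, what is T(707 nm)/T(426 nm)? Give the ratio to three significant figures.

Airmass: sec 57.9° = 1.8818.
τ(707 nm) = 0.0986 × (550/707)⁴ × 1.8818 = 0.0986 × 0.3662 × 1.8818 = 0.0680.
τ(426 nm) = 0.0986 × (550/426)⁴ × 1.8818 = 0.0986 × 2.7785 × 1.8818 = 0.5155.
T(707)/T(426) = exp(τ_B − τ_A) = exp(0.4476) = 1.5645.

1.56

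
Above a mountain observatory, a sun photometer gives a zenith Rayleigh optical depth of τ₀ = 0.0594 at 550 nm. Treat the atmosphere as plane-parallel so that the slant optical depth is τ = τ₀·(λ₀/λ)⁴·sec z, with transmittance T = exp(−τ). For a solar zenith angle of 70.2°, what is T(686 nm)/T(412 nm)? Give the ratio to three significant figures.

Airmass: sec 70.2° = 2.9521.
τ(686 nm) = 0.0594 × (550/686)⁴ × 2.9521 = 0.0594 × 0.4132 × 2.9521 = 0.0725.
τ(412 nm) = 0.0594 × (550/412)⁴ × 2.9521 = 0.0594 × 3.1759 × 2.9521 = 0.5569.
T(686)/T(412) = exp(τ_B − τ_A) = exp(0.4845) = 1.6233.

1.62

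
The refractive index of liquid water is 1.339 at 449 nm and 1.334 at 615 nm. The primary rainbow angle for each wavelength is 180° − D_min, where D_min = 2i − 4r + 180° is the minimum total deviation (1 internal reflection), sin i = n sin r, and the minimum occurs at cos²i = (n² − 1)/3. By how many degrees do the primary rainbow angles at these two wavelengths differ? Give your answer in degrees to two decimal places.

0.72°

At 449 nm (n = 1.339): cos²i = 0.26431 → i = 59.062°, r = 39.834°, D_min = 138.786°, rainbow angle = 41.214°.
At 615 nm (n = 1.334): cos²i = 0.25985 → i = 59.352°, r = 40.159°, D_min = 138.067°, rainbow angle = 41.933°.
Angular width = |41.214° − 41.933°| = 0.719°.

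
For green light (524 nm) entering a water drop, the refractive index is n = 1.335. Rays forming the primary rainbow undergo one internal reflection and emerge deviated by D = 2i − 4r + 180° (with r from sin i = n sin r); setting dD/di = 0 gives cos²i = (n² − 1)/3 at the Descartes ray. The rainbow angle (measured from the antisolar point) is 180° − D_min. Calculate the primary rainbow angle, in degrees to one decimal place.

41.8°

cos²i = (1.78222 − 1)/3 = 0.26074; i = arccos(0.51063) = 59.294°.
sin r = sin 59.294°/1.335 = 0.64405; r = 40.094°.
D_min = 2·59.294° − 4·40.094° + 180° = 138.212°.
Rainbow angle = 180° − D_min = 41.788°.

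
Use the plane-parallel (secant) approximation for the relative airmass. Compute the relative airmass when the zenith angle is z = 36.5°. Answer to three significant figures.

X = sec z = 1/cos 36.5° = 1/0.8039 = 1.2440.

1.24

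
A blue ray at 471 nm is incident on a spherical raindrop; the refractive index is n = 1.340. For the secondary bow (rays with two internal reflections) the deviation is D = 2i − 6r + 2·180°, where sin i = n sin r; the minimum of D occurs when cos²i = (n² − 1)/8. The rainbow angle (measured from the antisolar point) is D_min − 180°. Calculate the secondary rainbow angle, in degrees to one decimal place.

cos²i = (1.79560 − 1)/8 = 0.09945; i = arccos(0.31536) = 71.618°.
sin r = sin 71.618°/1.340 = 0.70819; r = 45.088°.
D_min = 2·71.618° − 6·45.088° + 360° = 232.709°.
Rainbow angle = D_min − 180° = 52.709°.

52.7°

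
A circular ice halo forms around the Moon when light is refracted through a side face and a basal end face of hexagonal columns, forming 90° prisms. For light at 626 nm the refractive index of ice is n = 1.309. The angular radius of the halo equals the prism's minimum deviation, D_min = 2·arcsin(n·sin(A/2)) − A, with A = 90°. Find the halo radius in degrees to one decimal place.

45.5°

n·sin(A/2) = 1.309 × sin 45° = 1.309 × 0.7071 = 0.9256.
D_min = 2·arcsin(0.9256) − 90° = 2 × 67.759° − 90° = 45.519°.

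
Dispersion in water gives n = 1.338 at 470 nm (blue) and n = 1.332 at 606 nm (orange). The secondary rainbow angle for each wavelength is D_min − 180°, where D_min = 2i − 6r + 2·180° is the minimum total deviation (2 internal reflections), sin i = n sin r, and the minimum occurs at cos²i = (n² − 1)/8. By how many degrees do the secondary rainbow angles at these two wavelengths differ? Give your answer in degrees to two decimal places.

1.56°

At 470 nm (n = 1.338): cos²i = 0.09878 → i = 71.682°, r = 45.195°, D_min = 232.193°, rainbow angle = 52.193°.
At 606 nm (n = 1.332): cos²i = 0.09678 → i = 71.875°, r = 45.520°, D_min = 230.628°, rainbow angle = 50.628°.
Angular width = |52.193° − 50.628°| = 1.564°.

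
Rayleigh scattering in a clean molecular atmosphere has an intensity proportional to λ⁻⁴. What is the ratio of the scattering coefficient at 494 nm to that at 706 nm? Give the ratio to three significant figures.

Rayleigh scattering ∝ λ⁻⁴, so the ratio of coefficients is the inverse fourth power of the wavelength ratio.
σ(494)/σ(706) = (706/494)⁴ = (1.4291)⁴ = 4.172.

4.17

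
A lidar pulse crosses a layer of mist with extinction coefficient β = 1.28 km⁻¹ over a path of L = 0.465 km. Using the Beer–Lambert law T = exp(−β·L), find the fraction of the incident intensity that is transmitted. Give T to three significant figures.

0.551

τ = β·L = 1.28 × 0.465 = 0.5952.
T = exp(−0.5952) = 0.5515.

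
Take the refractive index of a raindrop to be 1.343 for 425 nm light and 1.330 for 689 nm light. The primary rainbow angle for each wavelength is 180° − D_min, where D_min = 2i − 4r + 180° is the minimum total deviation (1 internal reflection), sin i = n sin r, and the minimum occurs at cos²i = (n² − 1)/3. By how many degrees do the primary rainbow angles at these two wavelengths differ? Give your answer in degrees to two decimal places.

1.87°

At 425 nm (n = 1.343): cos²i = 0.26788 → i = 58.830°, r = 39.577°, D_min = 139.354°, rainbow angle = 40.646°.
At 689 nm (n = 1.330): cos²i = 0.25630 → i = 59.585°, r = 40.422°, D_min = 137.484°, rainbow angle = 42.516°.
Angular width = |40.646° − 42.516°| = 1.871°.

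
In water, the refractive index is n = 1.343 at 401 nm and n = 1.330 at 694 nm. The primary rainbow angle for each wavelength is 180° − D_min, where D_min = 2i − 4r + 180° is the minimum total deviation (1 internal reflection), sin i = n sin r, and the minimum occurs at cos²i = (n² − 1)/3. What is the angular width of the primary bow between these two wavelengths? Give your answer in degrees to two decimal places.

At 401 nm (n = 1.343): cos²i = 0.26788 → i = 58.830°, r = 39.577°, D_min = 139.354°, rainbow angle = 40.646°.
At 694 nm (n = 1.330): cos²i = 0.25630 → i = 59.585°, r = 40.422°, D_min = 137.484°, rainbow angle = 42.516°.
Angular width = |40.646° − 42.516°| = 1.871°.

1.87°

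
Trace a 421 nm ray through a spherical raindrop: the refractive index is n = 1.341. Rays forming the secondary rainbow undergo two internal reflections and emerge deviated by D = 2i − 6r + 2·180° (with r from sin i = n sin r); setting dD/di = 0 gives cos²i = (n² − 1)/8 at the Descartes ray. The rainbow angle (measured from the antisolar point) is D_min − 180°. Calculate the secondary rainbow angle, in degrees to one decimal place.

cos²i = (1.79828 − 1)/8 = 0.09979; i = arccos(0.31589) = 71.586°.
sin r = sin 71.586°/1.341 = 0.70753; r = 45.034°.
D_min = 2·71.586° − 6·45.034° + 360° = 232.966°.
Rainbow angle = D_min − 180° = 52.966°.

53.0°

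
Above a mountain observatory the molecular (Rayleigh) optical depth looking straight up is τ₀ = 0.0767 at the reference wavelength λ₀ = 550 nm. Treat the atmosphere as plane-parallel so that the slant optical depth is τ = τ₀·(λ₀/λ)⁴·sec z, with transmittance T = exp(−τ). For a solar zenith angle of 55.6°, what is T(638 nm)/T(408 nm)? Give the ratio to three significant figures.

1.45

Airmass: sec 55.6° = 1.7700.
τ(638 nm) = 0.0767 × (550/638)⁴ × 1.7700 = 0.0767 × 0.5523 × 1.7700 = 0.0750.
τ(408 nm) = 0.0767 × (550/408)⁴ × 1.7700 = 0.0767 × 3.3023 × 1.7700 = 0.4483.
T(638)/T(408) = exp(τ_B − τ_A) = exp(0.3733) = 1.4526.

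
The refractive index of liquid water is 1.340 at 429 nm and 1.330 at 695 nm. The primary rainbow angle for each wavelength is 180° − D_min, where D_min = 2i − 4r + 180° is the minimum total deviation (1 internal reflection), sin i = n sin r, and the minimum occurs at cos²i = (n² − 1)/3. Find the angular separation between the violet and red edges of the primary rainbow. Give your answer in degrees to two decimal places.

At 429 nm (n = 1.340): cos²i = 0.26520 → i = 59.004°, r = 39.770°, D_min = 138.929°, rainbow angle = 41.071°.
At 695 nm (n = 1.330): cos²i = 0.25630 → i = 59.585°, r = 40.422°, D_min = 137.484°, rainbow angle = 42.516°.
Angular width = |41.071° − 42.516°| = 1.445°.

1.45°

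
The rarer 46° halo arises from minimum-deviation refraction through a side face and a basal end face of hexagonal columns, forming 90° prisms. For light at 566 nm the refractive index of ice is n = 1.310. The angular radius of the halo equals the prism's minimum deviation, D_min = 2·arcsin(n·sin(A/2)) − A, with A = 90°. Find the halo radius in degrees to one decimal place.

n·sin(A/2) = 1.310 × sin 45° = 1.310 × 0.7071 = 0.9263.
D_min = 2·arcsin(0.9263) − 90° = 2 × 67.867° − 90° = 45.733°.

45.7°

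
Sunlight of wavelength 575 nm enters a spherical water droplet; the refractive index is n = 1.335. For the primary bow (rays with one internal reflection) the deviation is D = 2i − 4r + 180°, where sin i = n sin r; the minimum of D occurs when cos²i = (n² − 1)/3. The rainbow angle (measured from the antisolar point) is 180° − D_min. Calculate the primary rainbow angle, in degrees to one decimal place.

41.8°

cos²i = (1.78222 − 1)/3 = 0.26074; i = arccos(0.51063) = 59.294°.
sin r = sin 59.294°/1.335 = 0.64405; r = 40.094°.
D_min = 2·59.294° − 4·40.094° + 180° = 138.212°.
Rainbow angle = 180° − D_min = 41.788°.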